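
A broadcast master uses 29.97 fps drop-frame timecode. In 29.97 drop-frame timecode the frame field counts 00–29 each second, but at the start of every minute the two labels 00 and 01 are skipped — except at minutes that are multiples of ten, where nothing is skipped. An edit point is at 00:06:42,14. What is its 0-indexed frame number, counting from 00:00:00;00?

12062

Complete 10-minute blocks: 0, each 17982 frames → 0.
Remaining 6 whole minutes in the current block: 1800 + 5 × 1798 = 10790 frames.
Within the current minute: 42 × 30 + 14 − 2 = 1272 (labels ;00/;01 skipped at this minute). Total = 0 + 10790 + 1272 = 12062.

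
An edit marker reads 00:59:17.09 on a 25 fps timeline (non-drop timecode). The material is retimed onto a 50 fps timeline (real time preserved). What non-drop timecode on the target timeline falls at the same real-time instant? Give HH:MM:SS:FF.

Source frame index: (0×3600 + 59×60 + 17) × 25 + 9 = 88934.
Real time: 88934 / (25) = 88934/25 s.
Target frame: (88934/25) × (50) = 177868.
At 50 labels/s: frame 177868 → 00:59:17:18.

00:59:17:18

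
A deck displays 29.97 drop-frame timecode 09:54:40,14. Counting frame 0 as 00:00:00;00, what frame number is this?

1069344

As if non-drop at 30 labels/s: (9 × 3600 + 54 × 60 + 40) × 30 + 14 = 1070414.
Minute boundaries passed: 594; those not divisible by 10: 594 − 59 = 535; dropped labels = 2 × 535 = 1070.
Actual frame index = 1070414 − 1070 = 1069344.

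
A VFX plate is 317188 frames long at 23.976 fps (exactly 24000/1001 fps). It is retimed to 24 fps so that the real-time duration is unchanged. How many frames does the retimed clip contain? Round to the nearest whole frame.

317505 frames

Frames at target rate = 317188 × (24) / (24000/1001) = 79376297/250 ≈ 317505.188.
Nearest whole frame: 317505.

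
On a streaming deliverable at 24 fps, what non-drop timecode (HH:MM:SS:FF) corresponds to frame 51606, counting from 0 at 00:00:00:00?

51606 ÷ 24 = 2150 full seconds, remainder 6 frames.
2150 s = 0 h 35 min 50 s.
Timecode: 00:35:50:06.

00:35:50:06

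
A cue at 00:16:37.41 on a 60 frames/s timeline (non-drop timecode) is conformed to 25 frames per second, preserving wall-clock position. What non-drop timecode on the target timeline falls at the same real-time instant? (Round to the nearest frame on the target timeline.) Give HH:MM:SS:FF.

Source frame index: (0×3600 + 16×60 + 37) × 60 + 41 = 59861.
Real time: 59861 / (60) = 59861/60 s.
Target frame: (59861/60) × (25) = 299305/12 ≈ 24942.083 → 24942.
At 25 labels/s: frame 24942 → 00:16:37:17.

00:16:37:17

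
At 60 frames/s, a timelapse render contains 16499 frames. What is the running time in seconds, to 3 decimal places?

Running time = 16499 × 1/60 = 16499/60 s ≈ 274.983 s.

274.983 seconds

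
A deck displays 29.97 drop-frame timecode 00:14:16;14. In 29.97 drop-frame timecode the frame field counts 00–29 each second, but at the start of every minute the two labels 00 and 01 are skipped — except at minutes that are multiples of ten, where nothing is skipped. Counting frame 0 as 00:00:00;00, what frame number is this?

As if non-drop at 30 labels/s: (0 × 3600 + 14 × 60 + 16) × 30 + 14 = 25694.
Minute boundaries passed: 14; those not divisible by 10: 14 − 1 = 13; dropped labels = 2 × 13 = 26.
Actual frame index = 25694 − 26 = 25668.

25668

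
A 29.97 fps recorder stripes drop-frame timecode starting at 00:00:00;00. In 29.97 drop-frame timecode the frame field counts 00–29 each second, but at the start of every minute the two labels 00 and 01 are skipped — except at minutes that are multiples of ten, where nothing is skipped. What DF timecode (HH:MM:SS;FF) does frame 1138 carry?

00:00:37;28

Ten DF minutes hold 17982 frames, so frame 1138 lies in block 0 (frames 0–17981) with 1138 frames into that block.
The block's first minute is 1800 frames and the rest 1798 each; 1138 frames reaches minute 0, so 0 × 18 + 0 × 2 = 0 labels have been skipped so far.
Adding those back, label number 1138 + 0 = 1138 at 30 labels/s is 37 s + 28 f = 0 h 0 min 37 s frame 28, i.e. 00:00:37;28.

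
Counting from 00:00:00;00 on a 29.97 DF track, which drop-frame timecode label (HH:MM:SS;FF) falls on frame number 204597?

01:53:46;21

Ten DF minutes hold 17982 frames, so frame 204597 lies in block 11 (frames 197802–215783) with 6795 frames into that block.
The block's first minute is 1800 frames and the rest 1798 each; 6795 frames reaches minute 3, so 11 × 18 + 3 × 2 = 204 labels have been skipped so far.
Adding those back, label number 204597 + 204 = 204801 at 30 labels/s is 6826 s + 21 f = 1 h 53 min 46 s frame 21, i.e. 01:53:46;21.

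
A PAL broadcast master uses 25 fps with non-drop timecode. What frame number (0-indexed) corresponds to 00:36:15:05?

frame 54380

Total seconds to the label: (0 × 3600 + 36 × 60 + 15) = 2175.
Frame index = 2175 × 25 + 5 = 54380.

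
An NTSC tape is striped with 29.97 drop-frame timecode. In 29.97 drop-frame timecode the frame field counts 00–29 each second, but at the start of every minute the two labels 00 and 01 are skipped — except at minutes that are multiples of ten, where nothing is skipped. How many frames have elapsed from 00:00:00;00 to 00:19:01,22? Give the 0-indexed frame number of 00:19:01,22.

Complete 10-minute blocks: 1, each 17982 frames → 17982.
Remaining 9 whole minutes in the current block: 1800 + 8 × 1798 = 16184 frames.
Within the current minute: 1 × 30 + 22 − 2 = 50 (labels ;00/;01 skipped at this minute). Total = 17982 + 16184 + 50 = 34216.

34216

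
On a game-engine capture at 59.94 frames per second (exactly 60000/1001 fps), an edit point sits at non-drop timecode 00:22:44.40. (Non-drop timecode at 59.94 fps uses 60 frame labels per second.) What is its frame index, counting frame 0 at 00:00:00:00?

Total seconds to the label: (0 × 3600 + 22 × 60 + 44) = 1364.
Frame index = 1364 × 60 + 40 = 81880.

frame 81880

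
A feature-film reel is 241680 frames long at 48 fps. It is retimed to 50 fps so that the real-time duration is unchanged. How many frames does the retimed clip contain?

Target frames = source frames × (target rate / source rate) = 241680 × (50)/(48) = 241680 × 25/24 = 251750.

251750 frames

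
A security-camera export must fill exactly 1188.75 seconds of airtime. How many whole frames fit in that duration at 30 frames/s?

35662 frames

Frames = 1188.75 × 30 = 71325/2 ≈ 35662.5000.
Complete frames: 35662.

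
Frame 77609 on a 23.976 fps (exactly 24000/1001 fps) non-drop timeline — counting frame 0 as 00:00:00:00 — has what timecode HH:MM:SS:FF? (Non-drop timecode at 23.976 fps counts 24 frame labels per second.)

77609 ÷ 24 = 3233 full seconds, remainder 17 frames.
3233 s = 0 h 53 min 53 s.
Timecode: 00:53:53:17.

00:53:53:17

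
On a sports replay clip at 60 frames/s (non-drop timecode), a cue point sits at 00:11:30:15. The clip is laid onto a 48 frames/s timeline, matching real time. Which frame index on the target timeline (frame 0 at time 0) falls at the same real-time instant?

Source frame index: (0×3600 + 11×60 + 30) × 60 + 15 = 41415.
Real time: 41415 / (60) = 2761/4 s.
Target frame: (2761/4) × (48) = 33132.

frame 33132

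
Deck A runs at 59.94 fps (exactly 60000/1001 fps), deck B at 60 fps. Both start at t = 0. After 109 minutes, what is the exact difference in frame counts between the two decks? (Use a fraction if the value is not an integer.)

392400/1001 frames

109 min = 6540 s.
A emits 60000/1001 × 6540 = 392400000/1001 frames; B emits 60 × 6540 = 392400.
Difference = 392400/1001 frames (≈ 392.0080); B is ahead of A.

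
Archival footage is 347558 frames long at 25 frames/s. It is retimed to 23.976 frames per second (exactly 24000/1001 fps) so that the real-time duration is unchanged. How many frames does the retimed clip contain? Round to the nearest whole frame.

Frames at target rate = 347558 × (24000/1001) / (25) = 333655680/1001 ≈ 333322.358.
Nearest whole frame: 333322.

333322 frames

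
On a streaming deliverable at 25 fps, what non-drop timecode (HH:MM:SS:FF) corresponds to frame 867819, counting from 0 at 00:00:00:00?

867819 ÷ 25 = 34712 full seconds, remainder 19 frames.
34712 s = 9 h 38 min 32 s.
Timecode: 09:38:32:19.

09:38:32:19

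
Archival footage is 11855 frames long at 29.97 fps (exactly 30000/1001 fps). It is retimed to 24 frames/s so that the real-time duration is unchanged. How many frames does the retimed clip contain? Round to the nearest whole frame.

9493 frames

Frames at target rate = 11855 × (24) / (30000/1001) = 2373371/250 ≈ 9493.484.
Nearest whole frame: 9493.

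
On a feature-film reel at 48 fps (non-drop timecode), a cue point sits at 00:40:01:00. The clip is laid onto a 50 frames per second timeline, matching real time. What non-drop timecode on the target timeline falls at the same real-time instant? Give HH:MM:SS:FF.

Source frame index: (0×3600 + 40×60 + 1) × 48 + 0 = 115248.
Real time: 115248 / (48) = 2401 s.
Target frame: (2401) × (50) = 120050.
At 50 labels/s: frame 120050 → 00:40:01:00.

00:40:01:00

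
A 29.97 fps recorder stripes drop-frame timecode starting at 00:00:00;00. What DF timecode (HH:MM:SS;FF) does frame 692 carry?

Each 10-minute DF block holds 10 × 60 × 30 − 9 × 2 = 17982 frames. 692 ÷ 17982 → 0 full blocks, remainder 692.
Within the partial block the first minute is 1800 frames and each further minute 1798, so 0 further minute boundaries passed. Total skipped labels = 18 × 0 + 2 × 0 = 0.
Non-drop label index = 692 + 0 = 692; at 30 labels/s that is 00:00:23:02, i.e. DF 00:00:23;02.

00:00:23;02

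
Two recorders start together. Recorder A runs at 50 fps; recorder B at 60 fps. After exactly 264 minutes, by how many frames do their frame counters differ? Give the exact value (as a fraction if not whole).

264 min = 15840 s.
A emits 50 × 15840 = 792000 frames; B emits 60 × 15840 = 950400.
Difference = 158400 frames; B is ahead of A.

158400 frames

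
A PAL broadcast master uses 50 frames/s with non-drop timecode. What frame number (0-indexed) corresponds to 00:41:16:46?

frame 123846

Total seconds to the label: (0 × 3600 + 41 × 60 + 16) = 2476.
Frame index = 2476 × 50 + 46 = 123846.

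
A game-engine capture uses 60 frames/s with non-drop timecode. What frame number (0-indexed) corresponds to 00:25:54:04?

Total seconds to the label: (0 × 3600 + 25 × 60 + 54) = 1554.
Frame index = 1554 × 60 + 4 = 93244.

frame 93244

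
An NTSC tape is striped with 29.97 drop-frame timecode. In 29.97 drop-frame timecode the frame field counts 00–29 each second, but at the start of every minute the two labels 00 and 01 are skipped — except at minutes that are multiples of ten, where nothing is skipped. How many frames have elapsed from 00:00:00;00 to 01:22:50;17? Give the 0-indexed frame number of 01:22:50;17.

As if non-drop at 30 labels/s: (1 × 3600 + 22 × 60 + 50) × 30 + 17 = 149117.
Minute boundaries passed: 82; those not divisible by 10: 82 − 8 = 74; dropped labels = 2 × 74 = 148.
Actual frame index = 149117 − 148 = 148969.

148969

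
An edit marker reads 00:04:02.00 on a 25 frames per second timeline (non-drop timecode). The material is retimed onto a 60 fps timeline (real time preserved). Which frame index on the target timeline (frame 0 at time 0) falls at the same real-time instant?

Source frame index: (0×3600 + 4×60 + 2) × 25 + 0 = 6050.
Real time: 6050 / (25) = 242 s.
Target frame: (242) × (60) = 14520.

frame 14520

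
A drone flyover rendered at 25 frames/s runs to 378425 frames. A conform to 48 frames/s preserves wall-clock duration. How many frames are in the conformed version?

726576 frames

Target frames = source frames × (target rate / source rate) = 378425 × (48)/(25) = 378425 × 48/25 = 726576.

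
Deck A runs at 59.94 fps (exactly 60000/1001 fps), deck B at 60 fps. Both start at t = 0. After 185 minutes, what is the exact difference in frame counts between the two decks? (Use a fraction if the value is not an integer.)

666000/1001 frames

185 min = 11100 s.
A emits 60000/1001 × 11100 = 666000000/1001 frames; B emits 60 × 11100 = 666000.
Difference = 666000/1001 frames (≈ 665.3347); B is ahead of A.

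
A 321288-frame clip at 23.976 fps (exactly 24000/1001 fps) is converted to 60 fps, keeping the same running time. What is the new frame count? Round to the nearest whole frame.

804023 frames

Frames at target rate = 321288 × (60) / (24000/1001) = 40201161/50 ≈ 804023.220.
Nearest whole frame: 804023.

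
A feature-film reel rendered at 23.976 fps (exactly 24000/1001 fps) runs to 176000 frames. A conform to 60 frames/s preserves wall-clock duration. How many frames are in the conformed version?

Target frames = source frames × (target rate / source rate) = 176000 × (60)/(24000/1001) = 176000 × 1001/400 = 440440.

440440 frames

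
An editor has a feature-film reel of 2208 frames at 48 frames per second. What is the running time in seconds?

46 seconds

Running time = 2208 / (48) = 46 s.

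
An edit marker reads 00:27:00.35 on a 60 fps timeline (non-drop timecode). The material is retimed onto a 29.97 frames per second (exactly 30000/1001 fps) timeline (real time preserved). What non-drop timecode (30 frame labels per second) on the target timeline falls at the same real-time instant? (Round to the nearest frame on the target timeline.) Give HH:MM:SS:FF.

00:26:58:29

Source frame index: (0×3600 + 27×60 + 0) × 60 + 35 = 97235.
Real time: 97235 / (60) = 19447/12 s.
Target frame: (19447/12) × (30000/1001) = 48617500/1001 ≈ 48568.931 → 48569.
At 30 labels/s: frame 48569 → 00:26:58:29.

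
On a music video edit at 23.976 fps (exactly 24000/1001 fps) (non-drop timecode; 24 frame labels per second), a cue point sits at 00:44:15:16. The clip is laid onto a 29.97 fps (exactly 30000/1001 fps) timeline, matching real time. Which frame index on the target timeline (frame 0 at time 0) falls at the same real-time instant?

Source frame index: (0×3600 + 44×60 + 15) × 24 + 16 = 63736.
Real time: 63736 / (24000/1001) = 7974967/3000 s.
Target frame: (7974967/3000) × (30000/1001) = 79670.

frame 79670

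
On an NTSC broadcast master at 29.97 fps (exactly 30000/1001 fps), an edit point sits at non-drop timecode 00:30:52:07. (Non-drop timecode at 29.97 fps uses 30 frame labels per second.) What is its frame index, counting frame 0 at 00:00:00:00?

frame 55567

Total seconds to the label: (0 × 3600 + 30 × 60 + 52) = 1852.
Frame index = 1852 × 30 + 7 = 55567.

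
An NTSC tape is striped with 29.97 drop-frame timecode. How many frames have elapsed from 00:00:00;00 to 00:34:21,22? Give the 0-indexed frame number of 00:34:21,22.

Complete 10-minute blocks: 3, each 17982 frames → 53946.
Remaining 4 whole minutes in the current block: 1800 + 3 × 1798 = 7194 frames.
Within the current minute: 21 × 30 + 22 − 2 = 650 (labels ;00/;01 skipped at this minute). Total = 53946 + 7194 + 650 = 61790.

61790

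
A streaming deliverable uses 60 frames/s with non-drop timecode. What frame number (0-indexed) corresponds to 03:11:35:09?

Total seconds to the label: (3 × 3600 + 11 × 60 + 35) = 11495.
Frame index = 11495 × 60 + 9 = 689709.

frame 689709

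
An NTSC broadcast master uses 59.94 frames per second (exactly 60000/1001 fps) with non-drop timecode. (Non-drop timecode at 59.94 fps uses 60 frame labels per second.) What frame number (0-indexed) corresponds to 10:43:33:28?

Total seconds to the label: (10 × 3600 + 43 × 60 + 33) = 38613.
Frame index = 38613 × 60 + 28 = 2316808.

frame 2316808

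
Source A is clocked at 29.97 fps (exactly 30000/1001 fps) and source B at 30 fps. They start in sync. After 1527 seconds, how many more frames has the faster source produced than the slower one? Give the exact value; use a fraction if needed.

45810/1001 frames

A emits 30000/1001 × 1527 = 45810000/1001 frames; B emits 30 × 1527 = 45810.
Difference = 45810/1001 frames (≈ 45.7642); B is ahead of A.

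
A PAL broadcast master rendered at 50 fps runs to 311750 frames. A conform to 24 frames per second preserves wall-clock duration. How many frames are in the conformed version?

149640 frames

Target frames = source frames × (target rate / source rate) = 311750 × (24)/(50) = 311750 × 12/25 = 149640.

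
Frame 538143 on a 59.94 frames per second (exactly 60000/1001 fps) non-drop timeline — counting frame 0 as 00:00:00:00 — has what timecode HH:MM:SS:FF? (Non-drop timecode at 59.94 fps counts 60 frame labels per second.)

538143 ÷ 60 = 8969 full seconds, remainder 3 frames.
8969 s = 2 h 29 min 29 s.
Timecode: 02:29:29:03.

02:29:29:03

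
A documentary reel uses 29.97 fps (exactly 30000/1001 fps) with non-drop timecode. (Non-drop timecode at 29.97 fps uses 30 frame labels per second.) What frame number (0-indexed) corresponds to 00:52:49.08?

Total seconds to the label: (0 × 3600 + 52 × 60 + 49) = 3169.
Frame index = 3169 × 30 + 8 = 95078.

frame 95078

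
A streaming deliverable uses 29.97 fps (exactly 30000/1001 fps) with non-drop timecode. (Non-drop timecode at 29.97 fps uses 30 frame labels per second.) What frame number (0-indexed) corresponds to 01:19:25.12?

Total seconds to the label: (1 × 3600 + 19 × 60 + 25) = 4765.
Frame index = 4765 × 30 + 12 = 142962.

frame 142962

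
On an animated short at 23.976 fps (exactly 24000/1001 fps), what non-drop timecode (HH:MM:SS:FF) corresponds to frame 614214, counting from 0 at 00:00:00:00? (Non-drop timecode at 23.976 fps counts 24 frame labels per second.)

614214 ÷ 24 = 25592 full seconds, remainder 6 frames.
25592 s = 7 h 6 min 32 s.
Timecode: 07:06:32:06.

07:06:32:06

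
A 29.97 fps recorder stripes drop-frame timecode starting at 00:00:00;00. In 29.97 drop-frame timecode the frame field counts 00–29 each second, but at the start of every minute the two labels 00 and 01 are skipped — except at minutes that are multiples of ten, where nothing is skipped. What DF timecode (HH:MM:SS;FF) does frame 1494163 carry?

Each 10-minute DF block holds 10 × 60 × 30 − 9 × 2 = 17982 frames. 1494163 ÷ 17982 → 83 full blocks, remainder 1657.
Within the partial block the first minute is 1800 frames and each further minute 1798, so 0 further minute boundaries passed. Total skipped labels = 18 × 83 + 2 × 0 = 1494.
Non-drop label index = 1494163 + 1494 = 1495657; at 30 labels/s that is 13:50:55:07, i.e. DF 13:50:55;07.

13:50:55;07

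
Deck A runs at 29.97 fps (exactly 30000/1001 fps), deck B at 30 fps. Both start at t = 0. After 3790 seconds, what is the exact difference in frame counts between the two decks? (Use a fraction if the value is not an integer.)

113700/1001 frames

A emits 30000/1001 × 3790 = 113700000/1001 frames; B emits 30 × 3790 = 113700.
Difference = 113700/1001 frames (≈ 113.5864); B is ahead of A.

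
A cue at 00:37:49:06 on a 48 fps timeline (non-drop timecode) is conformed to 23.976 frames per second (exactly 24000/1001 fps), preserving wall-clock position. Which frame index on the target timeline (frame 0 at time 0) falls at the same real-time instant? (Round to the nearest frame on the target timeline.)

frame 54405

Source frame index: (0×3600 + 37×60 + 49) × 48 + 6 = 108918.
Real time: 108918 / (48) = 18153/8 s.
Target frame: (18153/8) × (24000/1001) = 54459000/1001 ≈ 54404.595 → 54405.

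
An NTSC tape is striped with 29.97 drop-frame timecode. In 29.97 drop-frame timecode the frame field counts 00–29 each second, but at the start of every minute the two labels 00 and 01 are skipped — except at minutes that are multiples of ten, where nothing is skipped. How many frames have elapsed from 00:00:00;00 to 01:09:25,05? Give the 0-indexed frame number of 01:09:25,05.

124829

As if non-drop at 30 labels/s: (1 × 3600 + 9 × 60 + 25) × 30 + 5 = 124955.
Minute boundaries passed: 69; those not divisible by 10: 69 − 6 = 63; dropped labels = 2 × 63 = 126.
Actual frame index = 124955 − 126 = 124829.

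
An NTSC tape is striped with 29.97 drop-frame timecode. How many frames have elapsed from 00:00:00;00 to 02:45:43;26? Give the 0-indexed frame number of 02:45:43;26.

298018

As if non-drop at 30 labels/s: (2 × 3600 + 45 × 60 + 43) × 30 + 26 = 298316.
Minute boundaries passed: 165; those not divisible by 10: 165 − 16 = 149; dropped labels = 2 × 149 = 298.
Actual frame index = 298316 − 298 = 298018.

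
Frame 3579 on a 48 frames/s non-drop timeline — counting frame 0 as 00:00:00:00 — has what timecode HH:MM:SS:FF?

00:01:14:27

3579 ÷ 48 = 74 full seconds, remainder 27 frames.
74 s = 0 h 1 min 14 s.
Timecode: 00:01:14:27.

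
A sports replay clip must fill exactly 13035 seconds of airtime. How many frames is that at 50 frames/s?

651750 frames

Frames = 13035 × 50 = 651750.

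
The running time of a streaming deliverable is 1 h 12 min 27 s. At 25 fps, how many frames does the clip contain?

1 h 12 min 27 s = 4347 s.
Frames = 4347 × 25 = 108675.

108675 frames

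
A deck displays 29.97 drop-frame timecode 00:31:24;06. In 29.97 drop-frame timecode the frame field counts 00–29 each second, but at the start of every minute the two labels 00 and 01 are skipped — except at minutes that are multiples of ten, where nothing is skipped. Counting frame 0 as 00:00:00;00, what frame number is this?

As if non-drop at 30 labels/s: (0 × 3600 + 31 × 60 + 24) × 30 + 6 = 56526.
Minute boundaries passed: 31; those not divisible by 10: 31 − 3 = 28; dropped labels = 2 × 28 = 56.
Actual frame index = 56526 − 56 = 56470.

56470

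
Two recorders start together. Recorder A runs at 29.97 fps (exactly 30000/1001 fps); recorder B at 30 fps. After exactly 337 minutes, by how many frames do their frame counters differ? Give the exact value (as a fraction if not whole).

606600/1001 frames

337 min = 20220 s.
A emits 30000/1001 × 20220 = 606600000/1001 frames; B emits 30 × 20220 = 606600.
Difference = 606600/1001 frames (≈ 605.9940); B is ahead of A.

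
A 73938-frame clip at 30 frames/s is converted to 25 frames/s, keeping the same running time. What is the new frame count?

61615 frames

Target frames = source frames × (target rate / source rate) = 73938 × (25)/(30) = 73938 × 5/6 = 61615.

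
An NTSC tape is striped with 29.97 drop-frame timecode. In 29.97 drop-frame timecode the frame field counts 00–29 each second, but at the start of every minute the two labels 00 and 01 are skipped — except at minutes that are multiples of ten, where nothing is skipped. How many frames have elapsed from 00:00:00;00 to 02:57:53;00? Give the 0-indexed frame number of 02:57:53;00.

319870

Complete 10-minute blocks: 17, each 17982 frames → 305694.
Remaining 7 whole minutes in the current block: 1800 + 6 × 1798 = 12588 frames.
Within the current minute: 53 × 30 + 0 − 2 = 1588 (labels ;00/;01 skipped at this minute). Total = 305694 + 12588 + 1588 = 319870.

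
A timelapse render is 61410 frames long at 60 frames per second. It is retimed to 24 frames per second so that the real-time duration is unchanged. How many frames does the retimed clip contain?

Target frames = source frames × (target rate / source rate) = 61410 × (24)/(60) = 61410 × 2/5 = 24564.

24564 frames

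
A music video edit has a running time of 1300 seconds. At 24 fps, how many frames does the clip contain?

31200 frames

Frames = 1300 × 24 = 31200.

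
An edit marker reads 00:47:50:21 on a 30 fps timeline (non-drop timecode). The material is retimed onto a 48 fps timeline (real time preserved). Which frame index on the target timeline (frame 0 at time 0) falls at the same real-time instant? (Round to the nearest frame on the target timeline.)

frame 137794

Source frame index: (0×3600 + 47×60 + 50) × 30 + 21 = 86121.
Real time: 86121 / (30) = 28707/10 s.
Target frame: (28707/10) × (48) = 688968/5 ≈ 137793.600 → 137794.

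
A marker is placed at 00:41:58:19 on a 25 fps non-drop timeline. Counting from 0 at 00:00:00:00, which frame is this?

Total seconds to the label: (0 × 3600 + 41 × 60 + 58) = 2518.
Frame index = 2518 × 25 + 19 = 62969.

frame 62969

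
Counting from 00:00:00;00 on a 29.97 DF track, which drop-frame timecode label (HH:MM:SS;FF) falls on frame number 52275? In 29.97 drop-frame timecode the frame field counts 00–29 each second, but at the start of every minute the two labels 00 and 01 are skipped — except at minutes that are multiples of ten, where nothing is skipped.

00:29:04;09

Each 10-minute DF block holds 10 × 60 × 30 − 9 × 2 = 17982 frames. 52275 ÷ 17982 → 2 full blocks, remainder 16311.
Within the partial block the first minute is 1800 frames and each further minute 1798, so 9 further minute boundaries passed. Total skipped labels = 18 × 2 + 2 × 9 = 54.
Non-drop label index = 52275 + 54 = 52329; at 30 labels/s that is 00:29:04:09, i.e. DF 00:29:04;09.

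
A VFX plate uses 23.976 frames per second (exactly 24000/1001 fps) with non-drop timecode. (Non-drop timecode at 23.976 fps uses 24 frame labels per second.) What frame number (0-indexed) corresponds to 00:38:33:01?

Total seconds to the label: (0 × 3600 + 38 × 60 + 33) = 2313.
Frame index = 2313 × 24 + 1 = 55513.

55513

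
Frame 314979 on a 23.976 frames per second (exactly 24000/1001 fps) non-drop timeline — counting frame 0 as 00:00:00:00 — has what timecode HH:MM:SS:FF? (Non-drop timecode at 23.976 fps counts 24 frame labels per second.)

314979 ÷ 24 = 13124 full seconds, remainder 3 frames.
13124 s = 3 h 38 min 44 s.
Timecode: 03:38:44:03.

03:38:44:03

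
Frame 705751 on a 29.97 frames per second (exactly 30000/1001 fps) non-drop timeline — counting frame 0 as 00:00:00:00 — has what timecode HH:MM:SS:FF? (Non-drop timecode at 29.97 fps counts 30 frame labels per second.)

06:32:05:01

705751 ÷ 30 = 23525 full seconds, remainder 1 frame.
23525 s = 6 h 32 min 5 s.
Timecode: 06:32:05:01.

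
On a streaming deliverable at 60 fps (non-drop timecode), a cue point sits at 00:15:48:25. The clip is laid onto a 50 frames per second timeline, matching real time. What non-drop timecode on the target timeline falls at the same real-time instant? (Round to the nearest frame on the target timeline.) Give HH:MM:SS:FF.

Source frame index: (0×3600 + 15×60 + 48) × 60 + 25 = 56905.
Real time: 56905 / (60) = 11381/12 s.
Target frame: (11381/12) × (50) = 284525/6 ≈ 47420.833 → 47421.
At 50 labels/s: frame 47421 → 00:15:48:21.

00:15:48:21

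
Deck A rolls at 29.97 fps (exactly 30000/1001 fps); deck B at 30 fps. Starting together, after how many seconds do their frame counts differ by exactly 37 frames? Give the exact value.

The gap grows by |30 − 30000/1001| = 30/1001 frames per second.
Time for a 37-frame gap: 37 ÷ (30/1001) = 37037/30 s.

37037/30 seconds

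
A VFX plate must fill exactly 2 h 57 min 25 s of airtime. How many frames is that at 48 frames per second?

2 h 57 min 25 s = 10645 s.
Frames = 10645 × 48 = 510960.

510960 frames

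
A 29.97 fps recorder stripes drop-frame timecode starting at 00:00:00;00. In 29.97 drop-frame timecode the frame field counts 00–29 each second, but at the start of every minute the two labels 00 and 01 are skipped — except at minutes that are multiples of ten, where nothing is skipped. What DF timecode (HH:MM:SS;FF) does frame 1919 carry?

00:01:04;01

Each 10-minute DF block holds 10 × 60 × 30 − 9 × 2 = 17982 frames. 1919 ÷ 17982 → 0 full blocks, remainder 1919.
Within the partial block the first minute is 1800 frames and each further minute 1798, so 1 further minute boundary passed. Total skipped labels = 18 × 0 + 2 × 1 = 2.
Non-drop label index = 1919 + 2 = 1921; at 30 labels/s that is 00:01:04:01, i.e. DF 00:01:04;01.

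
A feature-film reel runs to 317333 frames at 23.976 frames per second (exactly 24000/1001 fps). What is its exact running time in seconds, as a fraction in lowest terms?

Running time = 317333 ÷ (24000/1001) = 317333 × 1001/24000 = 317650333/24000 s.

317650333/24000 seconds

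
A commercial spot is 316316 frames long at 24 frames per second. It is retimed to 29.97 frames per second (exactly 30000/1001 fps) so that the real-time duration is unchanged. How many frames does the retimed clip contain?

Target frames = source frames × (target rate / source rate) = 316316 × (30000/1001)/(24) = 316316 × 1250/1001 = 395000.

395000 frames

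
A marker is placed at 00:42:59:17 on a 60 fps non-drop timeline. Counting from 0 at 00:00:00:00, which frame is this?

154757

Total seconds to the label: (0 × 3600 + 42 × 60 + 59) = 2579.
Frame index = 2579 × 60 + 17 = 154757.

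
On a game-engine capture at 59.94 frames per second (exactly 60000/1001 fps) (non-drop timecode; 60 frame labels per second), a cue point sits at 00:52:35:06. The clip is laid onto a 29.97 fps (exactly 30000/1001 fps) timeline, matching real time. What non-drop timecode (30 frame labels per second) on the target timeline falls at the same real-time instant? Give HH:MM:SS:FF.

00:52:35:03

Source frame index: (0×3600 + 52×60 + 35) × 60 + 6 = 189306.
Real time: 189306 / (60000/1001) = 31582551/10000 s.
Target frame: (31582551/10000) × (30000/1001) = 94653.
At 30 labels/s: frame 94653 → 00:52:35:03.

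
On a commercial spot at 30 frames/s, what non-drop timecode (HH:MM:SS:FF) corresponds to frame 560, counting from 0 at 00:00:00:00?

00:00:18:20

560 ÷ 30 = 18 full seconds, remainder 20 frames.
18 s = 0 h 0 min 18 s.
Timecode: 00:00:18:20.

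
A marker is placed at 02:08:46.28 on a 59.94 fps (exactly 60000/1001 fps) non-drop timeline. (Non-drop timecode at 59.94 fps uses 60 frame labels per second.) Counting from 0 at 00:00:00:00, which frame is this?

Total seconds to the label: (2 × 3600 + 8 × 60 + 46) = 7726.
Frame index = 7726 × 60 + 28 = 463588.

frame 463588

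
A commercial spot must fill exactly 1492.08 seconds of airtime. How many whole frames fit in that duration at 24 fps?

Frames = 1492.08 × 24 = 895248/25 ≈ 35809.9200.
Complete frames: 35809.

35809 frames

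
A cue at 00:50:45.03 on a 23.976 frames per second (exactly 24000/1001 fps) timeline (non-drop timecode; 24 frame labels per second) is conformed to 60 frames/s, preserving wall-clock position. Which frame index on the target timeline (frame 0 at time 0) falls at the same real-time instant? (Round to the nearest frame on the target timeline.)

frame 182890

Source frame index: (0×3600 + 50×60 + 45) × 24 + 3 = 73083.
Real time: 73083 / (24000/1001) = 24385361/8000 s.
Target frame: (24385361/8000) × (60) = 73156083/400 ≈ 182890.207 → 182890.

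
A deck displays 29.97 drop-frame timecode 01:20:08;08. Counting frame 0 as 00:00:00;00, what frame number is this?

144104

Complete 10-minute blocks: 8, each 17982 frames → 143856.
Remaining 0 whole minutes in the current block: 0 frames.
Within the current minute: 8 × 30 + 8 = 248. Total = 143856 + 0 + 248 = 144104.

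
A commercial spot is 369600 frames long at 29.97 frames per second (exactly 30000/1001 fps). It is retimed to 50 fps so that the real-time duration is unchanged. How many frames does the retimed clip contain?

616616 frames

Target frames = source frames × (target rate / source rate) = 369600 × (50)/(30000/1001) = 369600 × 1001/600 = 616616.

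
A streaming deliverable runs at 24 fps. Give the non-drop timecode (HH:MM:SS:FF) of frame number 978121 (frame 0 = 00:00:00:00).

978121 ÷ 24 = 40755 full seconds, remainder 1 frame.
40755 s = 11 h 19 min 15 s.
Timecode: 11:19:15:01.

11:19:15:01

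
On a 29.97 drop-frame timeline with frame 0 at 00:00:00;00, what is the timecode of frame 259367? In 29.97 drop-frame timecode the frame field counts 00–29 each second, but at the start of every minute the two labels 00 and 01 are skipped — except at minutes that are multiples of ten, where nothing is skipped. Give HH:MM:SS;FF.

02:24:14;07

Each 10-minute DF block holds 10 × 60 × 30 − 9 × 2 = 17982 frames. 259367 ÷ 17982 → 14 full blocks, remainder 7619.
Within the partial block the first minute is 1800 frames and each further minute 1798, so 4 further minute boundaries passed. Total skipped labels = 18 × 14 + 2 × 4 = 260.
Non-drop label index = 259367 + 260 = 259627; at 30 labels/s that is 02:24:14:07, i.e. DF 02:24:14;07.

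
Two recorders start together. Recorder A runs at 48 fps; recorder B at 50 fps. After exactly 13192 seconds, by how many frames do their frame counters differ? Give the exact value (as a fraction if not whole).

26384 frames

A emits 48 × 13192 = 633216 frames; B emits 50 × 13192 = 659600.
Difference = 26384 frames; B is ahead of A.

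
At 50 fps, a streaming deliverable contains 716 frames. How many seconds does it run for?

14.32 seconds

Running time = 716 / (50) = 14.32 s.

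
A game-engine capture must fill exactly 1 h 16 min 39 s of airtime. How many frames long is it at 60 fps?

1 h 16 min 39 s = 4599 s.
Frames = 4599 × 60 = 275940.

275940 frames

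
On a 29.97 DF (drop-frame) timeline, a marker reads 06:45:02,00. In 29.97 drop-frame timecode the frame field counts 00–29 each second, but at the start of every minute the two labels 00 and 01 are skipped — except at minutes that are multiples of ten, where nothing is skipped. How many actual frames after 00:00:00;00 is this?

728330

As if non-drop at 30 labels/s: (6 × 3600 + 45 × 60 + 2) × 30 + 0 = 729060.
Minute boundaries passed: 405; those not divisible by 10: 405 − 40 = 365; dropped labels = 2 × 365 = 730.
Actual frame index = 729060 − 730 = 728330.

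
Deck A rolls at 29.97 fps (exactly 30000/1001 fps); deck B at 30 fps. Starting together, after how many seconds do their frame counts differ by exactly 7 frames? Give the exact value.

The gap grows by |30 − 30000/1001| = 30/1001 frames per second.
Time for a 7-frame gap: 7 ÷ (30/1001) = 7007/30 s.

7007/30 seconds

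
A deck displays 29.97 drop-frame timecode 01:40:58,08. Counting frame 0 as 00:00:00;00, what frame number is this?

181568

As if non-drop at 30 labels/s: (1 × 3600 + 40 × 60 + 58) × 30 + 8 = 181748.
Minute boundaries passed: 100; those not divisible by 10: 100 − 10 = 90; dropped labels = 2 × 90 = 180.
Actual frame index = 181748 − 180 = 181568.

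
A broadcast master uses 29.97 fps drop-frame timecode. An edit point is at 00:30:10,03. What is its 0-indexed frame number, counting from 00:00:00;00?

54249

Complete 10-minute blocks: 3, each 17982 frames → 53946.
Remaining 0 whole minutes in the current block: 0 frames.
Within the current minute: 10 × 30 + 3 = 303. Total = 53946 + 0 + 303 = 54249.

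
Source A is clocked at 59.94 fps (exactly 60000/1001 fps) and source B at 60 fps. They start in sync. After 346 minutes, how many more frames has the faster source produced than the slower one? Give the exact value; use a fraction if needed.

346 min = 20760 s.
A emits 60000/1001 × 20760 = 1245600000/1001 frames; B emits 60 × 20760 = 1245600.
Difference = 1245600/1001 frames (≈ 1244.3556); B is ahead of A.

1245600/1001 frames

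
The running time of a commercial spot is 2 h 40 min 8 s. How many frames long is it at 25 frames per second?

240200 frames

2 h 40 min 8 s = 9608 s.
Frames = 9608 × 25 = 240200.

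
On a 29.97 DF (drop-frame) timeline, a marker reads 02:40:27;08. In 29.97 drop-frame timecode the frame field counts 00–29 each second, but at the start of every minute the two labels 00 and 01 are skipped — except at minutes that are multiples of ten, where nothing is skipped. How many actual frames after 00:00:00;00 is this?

Complete 10-minute blocks: 16, each 17982 frames → 287712.
Remaining 0 whole minutes in the current block: 0 frames.
Within the current minute: 27 × 30 + 8 = 818. Total = 287712 + 0 + 818 = 288530.

288530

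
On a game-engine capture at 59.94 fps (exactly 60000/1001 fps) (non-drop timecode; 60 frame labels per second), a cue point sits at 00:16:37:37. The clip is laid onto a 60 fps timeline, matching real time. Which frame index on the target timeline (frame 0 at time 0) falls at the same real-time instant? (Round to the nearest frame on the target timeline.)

frame 59917

Source frame index: (0×3600 + 16×60 + 37) × 60 + 37 = 59857.
Real time: 59857 / (60000/1001) = 59916857/60000 s.
Target frame: (59916857/60000) × (60) = 59916857/1000 ≈ 59916.857 → 59917.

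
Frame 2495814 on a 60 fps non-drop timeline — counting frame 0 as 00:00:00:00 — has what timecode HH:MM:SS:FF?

2495814 ÷ 60 = 41596 full seconds, remainder 54 frames.
41596 s = 11 h 33 min 16 s.
Timecode: 11:33:16:54.

11:33:16:54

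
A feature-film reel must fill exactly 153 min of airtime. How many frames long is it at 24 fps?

220320 frames

153 min = 9180 s.
Frames = 9180 × 24 = 220320.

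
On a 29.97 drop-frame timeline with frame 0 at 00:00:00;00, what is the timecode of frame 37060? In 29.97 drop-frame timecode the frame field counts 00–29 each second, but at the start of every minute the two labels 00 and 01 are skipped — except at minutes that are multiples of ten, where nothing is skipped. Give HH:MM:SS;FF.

00:20:36;16

Each 10-minute DF block holds 10 × 60 × 30 − 9 × 2 = 17982 frames. 37060 ÷ 17982 → 2 full blocks, remainder 1096.
Within the partial block the first minute is 1800 frames and each further minute 1798, so 0 further minute boundaries passed. Total skipped labels = 18 × 2 + 2 × 0 = 36.
Non-drop label index = 37060 + 36 = 37096; at 30 labels/s that is 00:20:36:16, i.e. DF 00:20:36;16.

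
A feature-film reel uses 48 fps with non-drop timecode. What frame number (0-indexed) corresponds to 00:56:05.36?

Total seconds to the label: (0 × 3600 + 56 × 60 + 5) = 3365.
Frame index = 3365 × 48 + 36 = 161556.

frame 161556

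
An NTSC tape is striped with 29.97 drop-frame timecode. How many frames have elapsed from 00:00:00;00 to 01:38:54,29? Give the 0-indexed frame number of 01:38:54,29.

177871

As if non-drop at 30 labels/s: (1 × 3600 + 38 × 60 + 54) × 30 + 29 = 178049.
Minute boundaries passed: 98; those not divisible by 10: 98 − 9 = 89; dropped labels = 2 × 89 = 178.
Actual frame index = 178049 − 178 = 177871.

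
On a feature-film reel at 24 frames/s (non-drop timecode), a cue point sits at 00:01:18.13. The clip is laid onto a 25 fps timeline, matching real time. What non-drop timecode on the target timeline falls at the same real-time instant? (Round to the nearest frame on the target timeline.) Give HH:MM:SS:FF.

00:01:18:14

Source frame index: (0×3600 + 1×60 + 18) × 24 + 13 = 1885.
Real time: 1885 / (24) = 1885/24 s.
Target frame: (1885/24) × (25) = 47125/24 ≈ 1963.542 → 1964.
At 25 labels/s: frame 1964 → 00:01:18:14.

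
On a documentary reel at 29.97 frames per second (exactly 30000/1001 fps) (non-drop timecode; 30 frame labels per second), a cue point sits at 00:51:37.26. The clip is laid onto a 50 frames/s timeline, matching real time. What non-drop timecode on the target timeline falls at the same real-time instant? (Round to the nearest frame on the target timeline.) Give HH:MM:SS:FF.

Source frame index: (0×3600 + 51×60 + 37) × 30 + 26 = 92936.
Real time: 92936 / (30000/1001) = 11628617/3750 s.
Target frame: (11628617/3750) × (50) = 11628617/75 ≈ 155048.227 → 155048.
At 50 labels/s: frame 155048 → 00:51:40:48.

00:51:40:48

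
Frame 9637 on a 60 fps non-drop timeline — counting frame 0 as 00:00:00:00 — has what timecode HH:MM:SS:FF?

9637 ÷ 60 = 160 full seconds, remainder 37 frames.
160 s = 0 h 2 min 40 s.
Timecode: 00:02:40:37.

00:02:40:37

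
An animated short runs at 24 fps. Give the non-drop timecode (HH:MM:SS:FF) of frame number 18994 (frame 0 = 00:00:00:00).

00:13:11:10

18994 ÷ 24 = 791 full seconds, remainder 10 frames.
791 s = 0 h 13 min 11 s.
Timecode: 00:13:11:10.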